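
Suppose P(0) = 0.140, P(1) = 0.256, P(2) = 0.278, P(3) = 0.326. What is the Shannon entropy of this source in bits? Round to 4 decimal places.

H = −Σ pᵢ log₂ pᵢ.
−0.140·log₂(0.140) = 0.3971
−0.256·log₂(0.256) = 0.5032
−0.278·log₂(0.278) = 0.5134
−0.326·log₂(0.326) = 0.5272
Sum ≈ 1.9409 → 1.9409 bits.

1.9409 bits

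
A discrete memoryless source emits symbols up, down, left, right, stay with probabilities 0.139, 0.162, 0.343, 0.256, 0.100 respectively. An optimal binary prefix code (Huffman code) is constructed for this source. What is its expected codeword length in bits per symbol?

Repeatedly combine the two least-probable nodes; the expected code length is the sum of the merged weights.
merge 1/10 + 139/1000 → 239/1000
merge 81/500 + 239/1000 → 401/1000
merge 32/125 + 343/1000 → 599/1000
merge 401/1000 + 599/1000 → 1
L = 239/1000 + 401/1000 + 599/1000 + 1 = 2239/1000 = 2.239 bits/symbol.

2.239 bits/symbol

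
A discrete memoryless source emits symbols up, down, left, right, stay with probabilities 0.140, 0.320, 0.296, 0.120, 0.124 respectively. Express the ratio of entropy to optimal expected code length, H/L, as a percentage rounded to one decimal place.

97.3%

Entropy H = −Σ p log₂ p ≈ 2.1835 bits.
Huffman merges: 3/25+31/250→61/250; 7/50+61/250→48/125; 37/125+8/25→77/125; 48/125+77/125→1. L = 561/250 ≈ 2.2440.
Efficiency = H/L = 2.1835/2.2440 = 97.3%.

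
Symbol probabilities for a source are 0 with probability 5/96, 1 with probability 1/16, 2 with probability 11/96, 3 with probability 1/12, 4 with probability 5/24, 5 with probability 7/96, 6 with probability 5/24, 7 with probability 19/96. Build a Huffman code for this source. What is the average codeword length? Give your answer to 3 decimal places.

Repeatedly combine the two least-probable nodes; the expected code length is the sum of the merged weights.
merge 5/96 + 1/16 → 11/96
merge 7/96 + 1/12 → 5/32
merge 11/96 + 11/96 → 11/48
merge 5/32 + 19/96 → 17/48
merge 5/24 + 5/24 → 5/12
merge 11/48 + 17/48 → 7/12
merge 5/12 + 7/12 → 1
L = 11/96 + 5/32 + 11/48 + 17/48 + 5/12 + 7/12 + 1 = 137/48 ≈ 2.854 bits/symbol.

2.854 bits/symbol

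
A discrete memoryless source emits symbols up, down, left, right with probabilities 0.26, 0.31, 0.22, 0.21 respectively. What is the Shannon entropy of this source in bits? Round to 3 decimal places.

H = −Σ pᵢ log₂ pᵢ.
−0.26·log₂(0.26) = 0.5053
−0.31·log₂(0.31) = 0.5238
−0.22·log₂(0.22) = 0.4806
−0.21·log₂(0.21) = 0.4728
Sum ≈ 1.9825 → 1.982 bits.

1.982 bits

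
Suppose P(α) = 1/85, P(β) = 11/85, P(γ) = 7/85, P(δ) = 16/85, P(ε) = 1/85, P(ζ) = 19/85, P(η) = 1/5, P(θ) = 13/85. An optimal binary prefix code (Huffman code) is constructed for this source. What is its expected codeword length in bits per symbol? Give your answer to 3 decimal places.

Repeatedly combine the two least-probable nodes; the expected code length is the sum of the merged weights.
merge 1/85 + 1/85 → 2/85
merge 2/85 + 7/85 → 9/85
merge 9/85 + 11/85 → 4/17
merge 13/85 + 16/85 → 29/85
merge 1/5 + 19/85 → 36/85
merge 4/17 + 29/85 → 49/85
merge 36/85 + 49/85 → 1
L = 2/85 + 9/85 + 4/17 + 29/85 + 36/85 + 49/85 + 1 = 46/17 ≈ 2.706 bits/symbol.

2.706 bits/symbol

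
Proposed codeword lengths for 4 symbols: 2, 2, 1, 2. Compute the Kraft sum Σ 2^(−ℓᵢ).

With common denominator 2^2 = 4: Σ 2^(−ℓᵢ) = 1/4 + 1/4 + 2/4 + 1/4 = 5/4 = 1.25.

1.25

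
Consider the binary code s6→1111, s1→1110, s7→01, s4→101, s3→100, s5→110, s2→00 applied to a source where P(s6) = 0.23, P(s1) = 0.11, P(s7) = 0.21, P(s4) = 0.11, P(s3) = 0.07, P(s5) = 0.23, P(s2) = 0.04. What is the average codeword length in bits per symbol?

3.09 bits/symbol

L̄ = Σ pᵢ·ℓᵢ = 0.23·4 + 0.11·4 + 0.21·2 + 0.11·3 + 0.07·3 + 0.23·3 + 0.04·2 = 3.09 bits/symbol.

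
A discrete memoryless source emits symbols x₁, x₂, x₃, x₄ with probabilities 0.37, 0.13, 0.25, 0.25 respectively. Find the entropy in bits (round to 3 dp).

1.913 bits

H = −Σ pᵢ log₂ pᵢ.
−0.37·log₂(0.37) = 0.5307
−0.13·log₂(0.13) = 0.3826
−0.25·log₂(0.25) = 0.5000
−0.25·log₂(0.25) = 0.5000
Sum ≈ 1.9134 → 1.913 bits.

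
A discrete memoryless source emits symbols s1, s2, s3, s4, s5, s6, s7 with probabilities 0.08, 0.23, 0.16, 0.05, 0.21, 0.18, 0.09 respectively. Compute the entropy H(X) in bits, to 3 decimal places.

H = −Σ pᵢ log₂ pᵢ.
−0.08·log₂(0.08) = 0.2915
−0.23·log₂(0.23) = 0.4877
−0.16·log₂(0.16) = 0.4230
−0.05·log₂(0.05) = 0.2161
−0.21·log₂(0.21) = 0.4728
−0.18·log₂(0.18) = 0.4453
−0.09·log₂(0.09) = 0.3127
Sum ≈ 2.6491 → 2.649 bits.

2.649 bits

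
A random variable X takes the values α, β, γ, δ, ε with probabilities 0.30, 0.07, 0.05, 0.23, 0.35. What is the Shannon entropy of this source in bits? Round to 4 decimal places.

2.0235 bits

H = −Σ pᵢ log₂ pᵢ.
−0.30·log₂(0.30) = 0.5211
−0.07·log₂(0.07) = 0.2686
−0.05·log₂(0.05) = 0.2161
−0.23·log₂(0.23) = 0.4877
−0.35·log₂(0.35) = 0.5301
Sum ≈ 2.0235 → 2.0235 bits.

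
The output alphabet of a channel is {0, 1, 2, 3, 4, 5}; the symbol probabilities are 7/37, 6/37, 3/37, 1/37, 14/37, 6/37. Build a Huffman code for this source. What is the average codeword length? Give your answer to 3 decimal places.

Repeatedly combine the two least-probable nodes; the expected code length is the sum of the merged weights.
merge 1/37 + 3/37 → 4/37
merge 4/37 + 6/37 → 10/37
merge 6/37 + 7/37 → 13/37
merge 10/37 + 13/37 → 23/37
merge 14/37 + 23/37 → 1
L = 4/37 + 10/37 + 13/37 + 23/37 + 1 = 87/37 ≈ 2.351 bits/symbol.

2.351 bits/symbol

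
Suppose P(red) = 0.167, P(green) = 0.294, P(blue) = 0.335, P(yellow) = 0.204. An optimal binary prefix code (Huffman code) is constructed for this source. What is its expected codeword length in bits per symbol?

Repeatedly combine the two least-probable nodes; the expected code length is the sum of the merged weights.
merge 167/1000 + 51/250 → 371/1000
merge 147/500 + 67/200 → 629/1000
merge 371/1000 + 629/1000 → 1
L = 371/1000 + 629/1000 + 1 = 2 bits/symbol.

2 bits/symbol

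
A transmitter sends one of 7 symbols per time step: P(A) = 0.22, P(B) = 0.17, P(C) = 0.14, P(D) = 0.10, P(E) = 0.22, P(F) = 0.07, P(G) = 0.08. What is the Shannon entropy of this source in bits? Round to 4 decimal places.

H = −Σ pᵢ log₂ pᵢ.
−0.22·log₂(0.22) = 0.4806
−0.17·log₂(0.17) = 0.4346
−0.14·log₂(0.14) = 0.3971
−0.10·log₂(0.10) = 0.3322
−0.22·log₂(0.22) = 0.4806
−0.07·log₂(0.07) = 0.2686
−0.08·log₂(0.08) = 0.2915
Sum ≈ 2.6851 → 2.6851 bits.

2.6851 bits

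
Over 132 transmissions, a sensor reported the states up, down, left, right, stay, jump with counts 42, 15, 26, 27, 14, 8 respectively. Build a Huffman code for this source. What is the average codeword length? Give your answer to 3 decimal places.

Probabilities are the counts divided by 132.
Repeatedly combine the two least-probable nodes; the expected code length is the sum of the merged weights.
merge 2/33 + 7/66 → 1/6
merge 5/44 + 1/6 → 37/132
merge 13/66 + 9/44 → 53/132
merge 37/132 + 7/22 → 79/132
merge 53/132 + 79/132 → 1
L = 1/6 + 37/132 + 53/132 + 79/132 + 1 = 323/132 ≈ 2.447 bits/symbol.

2.447 bits/symbol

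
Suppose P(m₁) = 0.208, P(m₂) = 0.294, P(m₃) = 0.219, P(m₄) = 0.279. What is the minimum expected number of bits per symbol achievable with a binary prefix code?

2 bits/symbol

Repeatedly combine the two least-probable nodes; the expected code length is the sum of the merged weights.
merge 26/125 + 219/1000 → 427/1000
merge 279/1000 + 147/500 → 573/1000
merge 427/1000 + 573/1000 → 1
L = 427/1000 + 573/1000 + 1 = 2 bits/symbol.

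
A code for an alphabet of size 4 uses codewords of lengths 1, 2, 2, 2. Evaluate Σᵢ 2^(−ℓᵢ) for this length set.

1.25

With common denominator 2^2 = 4: Σ 2^(−ℓᵢ) = 2/4 + 1/4 + 1/4 + 1/4 = 5/4 = 1.25.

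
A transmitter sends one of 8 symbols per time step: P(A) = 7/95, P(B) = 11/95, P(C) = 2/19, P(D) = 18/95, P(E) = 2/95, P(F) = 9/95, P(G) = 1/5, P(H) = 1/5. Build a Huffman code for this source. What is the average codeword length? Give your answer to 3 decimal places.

Repeatedly combine the two least-probable nodes; the expected code length is the sum of the merged weights.
merge 2/95 + 7/95 → 9/95
merge 9/95 + 9/95 → 18/95
merge 2/19 + 11/95 → 21/95
merge 18/95 + 18/95 → 36/95
merge 1/5 + 1/5 → 2/5
merge 21/95 + 36/95 → 3/5
merge 2/5 + 3/5 → 1
L = 9/95 + 18/95 + 21/95 + 36/95 + 2/5 + 3/5 + 1 = 274/95 ≈ 2.884 bits/symbol.

2.884 bits/symbol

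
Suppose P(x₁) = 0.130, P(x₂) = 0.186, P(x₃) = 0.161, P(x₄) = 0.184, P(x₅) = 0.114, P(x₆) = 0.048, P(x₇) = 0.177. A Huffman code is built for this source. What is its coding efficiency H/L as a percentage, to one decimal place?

Entropy H = −Σ p log₂ p ≈ 2.7172 bits.
Huffman merges: 6/125+57/500→81/500; 13/100+161/1000→291/1000; 81/500+177/1000→339/1000; 23/125+93/500→37/100; 291/1000+339/1000→63/100; 37/100+63/100→1. L = 349/125 ≈ 2.7920.
Efficiency = H/L = 2.7172/2.7920 = 97.3%.

97.3%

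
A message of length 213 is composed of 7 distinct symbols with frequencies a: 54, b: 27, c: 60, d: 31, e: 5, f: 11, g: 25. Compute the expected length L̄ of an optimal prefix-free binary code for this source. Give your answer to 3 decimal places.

Probabilities are the counts divided by 213.
Repeatedly combine the two least-probable nodes; the expected code length is the sum of the merged weights.
merge 5/213 + 11/213 → 16/213
merge 16/213 + 25/213 → 41/213
merge 9/71 + 31/213 → 58/213
merge 41/213 + 18/71 → 95/213
merge 58/213 + 20/71 → 118/213
merge 95/213 + 118/213 → 1
L = 16/213 + 41/213 + 58/213 + 95/213 + 118/213 + 1 = 541/213 ≈ 2.540 bits/symbol.

2.540 bits/symbol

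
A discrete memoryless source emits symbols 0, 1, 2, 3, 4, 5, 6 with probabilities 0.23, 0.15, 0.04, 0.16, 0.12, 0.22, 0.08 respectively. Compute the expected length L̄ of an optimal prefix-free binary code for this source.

2.67 bits/symbol

Repeatedly combine the two least-probable nodes; the expected code length is the sum of the merged weights.
merge 1/25 + 2/25 → 3/25
merge 3/25 + 3/25 → 6/25
merge 3/20 + 4/25 → 31/100
merge 11/50 + 23/100 → 9/20
merge 6/25 + 31/100 → 11/20
merge 9/20 + 11/20 → 1
L = 3/25 + 6/25 + 31/100 + 9/20 + 11/20 + 1 = 267/100 = 2.67 bits/symbol.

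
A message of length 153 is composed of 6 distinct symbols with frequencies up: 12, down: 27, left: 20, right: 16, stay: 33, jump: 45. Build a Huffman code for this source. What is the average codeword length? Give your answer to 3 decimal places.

Probabilities are the counts divided by 153.
Repeatedly combine the two least-probable nodes; the expected code length is the sum of the merged weights.
merge 4/51 + 16/153 → 28/153
merge 20/153 + 3/17 → 47/153
merge 28/153 + 11/51 → 61/153
merge 5/17 + 47/153 → 92/153
merge 61/153 + 92/153 → 1
L = 28/153 + 47/153 + 61/153 + 92/153 + 1 = 127/51 ≈ 2.490 bits/symbol.

2.490 bits/symbol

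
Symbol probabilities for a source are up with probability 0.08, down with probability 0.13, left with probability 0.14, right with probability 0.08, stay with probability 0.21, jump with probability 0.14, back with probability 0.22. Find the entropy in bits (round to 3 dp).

H = −Σ pᵢ log₂ pᵢ.
−0.08·log₂(0.08) = 0.2915
−0.13·log₂(0.13) = 0.3826
−0.14·log₂(0.14) = 0.3971
−0.08·log₂(0.08) = 0.2915
−0.21·log₂(0.21) = 0.4728
−0.14·log₂(0.14) = 0.3971
−0.22·log₂(0.22) = 0.4806
Sum ≈ 2.7133 → 2.713 bits.

2.713 bits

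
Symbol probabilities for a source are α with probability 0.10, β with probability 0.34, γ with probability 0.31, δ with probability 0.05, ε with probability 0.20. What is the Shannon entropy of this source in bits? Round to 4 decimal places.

2.0656 bits

H = −Σ pᵢ log₂ pᵢ.
−0.10·log₂(0.10) = 0.3322
−0.34·log₂(0.34) = 0.5292
−0.31·log₂(0.31) = 0.5238
−0.05·log₂(0.05) = 0.2161
−0.20·log₂(0.20) = 0.4644
Sum ≈ 2.0656 → 2.0656 bits.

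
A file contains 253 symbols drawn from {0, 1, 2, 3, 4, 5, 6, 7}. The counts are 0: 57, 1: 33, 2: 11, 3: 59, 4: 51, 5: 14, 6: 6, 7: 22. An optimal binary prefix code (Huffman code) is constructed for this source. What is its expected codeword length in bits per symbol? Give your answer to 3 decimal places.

2.731 bits/symbol

Probabilities are the counts divided by 253.
Repeatedly combine the two least-probable nodes; the expected code length is the sum of the merged weights.
merge 6/253 + 1/23 → 17/253
merge 14/253 + 17/253 → 31/253
merge 2/23 + 31/253 → 53/253
merge 3/23 + 51/253 → 84/253
merge 53/253 + 57/253 → 10/23
merge 59/253 + 84/253 → 13/23
merge 10/23 + 13/23 → 1
L = 17/253 + 31/253 + 53/253 + 84/253 + 10/23 + 13/23 + 1 = 691/253 ≈ 2.731 bits/symbol.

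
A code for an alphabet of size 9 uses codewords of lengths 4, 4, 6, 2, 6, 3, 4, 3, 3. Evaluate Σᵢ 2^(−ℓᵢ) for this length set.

With common denominator 2^6 = 64: Σ 2^(−ℓᵢ) = 4/64 + 4/64 + 1/64 + 16/64 + 1/64 + 8/64 + 4/64 + 8/64 + 8/64 = 54/64 = 0.84375.

0.84375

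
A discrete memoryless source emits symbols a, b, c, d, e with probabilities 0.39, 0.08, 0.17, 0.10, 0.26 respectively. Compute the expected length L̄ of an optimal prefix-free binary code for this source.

Repeatedly combine the two least-probable nodes; the expected code length is the sum of the merged weights.
merge 2/25 + 1/10 → 9/50
merge 17/100 + 9/50 → 7/20
merge 13/50 + 7/20 → 61/100
merge 39/100 + 61/100 → 1
L = 9/50 + 7/20 + 61/100 + 1 = 107/50 = 2.14 bits/symbol.

2.14 bits/symbol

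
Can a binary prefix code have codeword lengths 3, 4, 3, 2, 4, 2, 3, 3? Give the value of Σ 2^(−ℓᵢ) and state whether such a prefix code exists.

1.125; no

With common denominator 2^4 = 16: Σ 2^(−ℓᵢ) = 2/16 + 1/16 + 2/16 + 4/16 + 1/16 + 4/16 + 2/16 + 2/16 = 18/16 = 1.125.
Kraft's inequality requires Σ ≤ 1; here Σ = 1.125 > 1, so no such prefix code exists.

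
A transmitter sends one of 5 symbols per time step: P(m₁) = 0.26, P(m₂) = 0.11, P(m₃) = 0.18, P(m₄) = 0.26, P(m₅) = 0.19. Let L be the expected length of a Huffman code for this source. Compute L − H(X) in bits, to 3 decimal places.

0.029 bits

Entropy H = −Σ p log₂ p ≈ 2.2614 bits.
Huffman merges: 11/100+9/50→29/100; 19/100+13/50→9/20; 13/50+29/100→11/20; 9/20+11/20→1. L = 229/100 ≈ 2.2900.
L − H = 2.2900 − 2.2614 = 0.029 bits.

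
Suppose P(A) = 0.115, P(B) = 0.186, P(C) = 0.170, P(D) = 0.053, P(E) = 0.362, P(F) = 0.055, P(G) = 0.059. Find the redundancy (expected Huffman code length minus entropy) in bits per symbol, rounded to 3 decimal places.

Entropy H = −Σ p log₂ p ≈ 2.4711 bits.
Huffman merges: 53/1000+11/200→27/250; 59/1000+27/250→167/1000; 23/200+167/1000→141/500; 17/100+93/500→89/250; 141/500+89/250→319/500; 181/500+319/500→1. L = 2551/1000 ≈ 2.5510.
L − H = 2.5510 − 2.4711 = 0.080 bits.

0.080 bits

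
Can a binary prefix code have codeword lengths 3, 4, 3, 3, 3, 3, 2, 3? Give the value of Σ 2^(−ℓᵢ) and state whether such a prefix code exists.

With common denominator 2^4 = 16: Σ 2^(−ℓᵢ) = 2/16 + 1/16 + 2/16 + 2/16 + 2/16 + 2/16 + 4/16 + 2/16 = 17/16 = 1.0625.
Kraft's inequality requires Σ ≤ 1; here Σ = 1.0625 > 1, so no such prefix code exists.

1.0625; no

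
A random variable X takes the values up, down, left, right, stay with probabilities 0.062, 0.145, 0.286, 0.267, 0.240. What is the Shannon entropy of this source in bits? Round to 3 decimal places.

2.172 bits

H = −Σ pᵢ log₂ pᵢ.
−0.062·log₂(0.062) = 0.2487
−0.145·log₂(0.145) = 0.4040
−0.286·log₂(0.286) = 0.5165
−0.267·log₂(0.267) = 0.5087
−0.240·log₂(0.240) = 0.4941
Sum ≈ 2.1720 → 2.172 bits.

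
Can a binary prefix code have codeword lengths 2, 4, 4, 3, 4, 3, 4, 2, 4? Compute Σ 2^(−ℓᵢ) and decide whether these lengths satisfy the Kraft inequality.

With common denominator 2^4 = 16: Σ 2^(−ℓᵢ) = 4/16 + 1/16 + 1/16 + 2/16 + 1/16 + 2/16 + 1/16 + 4/16 + 1/16 = 17/16 = 1.0625.
Kraft's inequality requires Σ ≤ 1; here Σ = 1.0625 > 1, so no such prefix code exists.

1.0625; no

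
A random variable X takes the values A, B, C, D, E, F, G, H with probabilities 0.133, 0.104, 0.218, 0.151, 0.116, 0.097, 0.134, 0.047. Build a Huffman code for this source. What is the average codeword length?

Repeatedly combine the two least-probable nodes; the expected code length is the sum of the merged weights.
merge 47/1000 + 97/1000 → 18/125
merge 13/125 + 29/250 → 11/50
merge 133/1000 + 67/500 → 267/1000
merge 18/125 + 151/1000 → 59/200
merge 109/500 + 11/50 → 219/500
merge 267/1000 + 59/200 → 281/500
merge 219/500 + 281/500 → 1
L = 18/125 + 11/50 + 267/1000 + 59/200 + 219/500 + 281/500 + 1 = 1463/500 = 2.926 bits/symbol.

2.926 bits/symbol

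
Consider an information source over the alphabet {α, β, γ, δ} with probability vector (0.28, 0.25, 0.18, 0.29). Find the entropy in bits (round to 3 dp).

1.977 bits

H = −Σ pᵢ log₂ pᵢ.
−0.28·log₂(0.28) = 0.5142
−0.25·log₂(0.25) = 0.5000
−0.18·log₂(0.18) = 0.4453
−0.29·log₂(0.29) = 0.5179
Sum ≈ 1.9774 → 1.977 bits.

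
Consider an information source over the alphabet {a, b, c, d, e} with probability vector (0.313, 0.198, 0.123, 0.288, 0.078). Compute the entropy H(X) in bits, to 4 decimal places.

H = −Σ pᵢ log₂ pᵢ.
−0.313·log₂(0.313) = 0.5245
−0.198·log₂(0.198) = 0.4626
−0.123·log₂(0.123) = 0.3719
−0.288·log₂(0.288) = 0.5172
−0.078·log₂(0.078) = 0.2871
Sum ≈ 2.1633 → 2.1633 bits.

2.1633 bits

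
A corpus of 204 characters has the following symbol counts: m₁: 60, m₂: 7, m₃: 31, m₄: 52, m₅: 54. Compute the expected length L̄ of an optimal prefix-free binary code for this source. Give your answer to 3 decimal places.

2.186 bits/symbol

Probabilities are the counts divided by 204.
Repeatedly combine the two least-probable nodes; the expected code length is the sum of the merged weights.
merge 7/204 + 31/204 → 19/102
merge 19/102 + 13/51 → 15/34
merge 9/34 + 5/17 → 19/34
merge 15/34 + 19/34 → 1
L = 19/102 + 15/34 + 19/34 + 1 = 223/102 ≈ 2.186 bits/symbol.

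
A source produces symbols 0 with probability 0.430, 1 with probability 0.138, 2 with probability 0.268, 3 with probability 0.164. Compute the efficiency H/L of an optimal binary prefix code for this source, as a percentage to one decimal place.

Entropy H = −Σ p log₂ p ≈ 1.8547 bits.
Huffman merges: 69/500+41/250→151/500; 67/250+151/500→57/100; 43/100+57/100→1. L = 234/125 ≈ 1.8720.
Efficiency = H/L = 1.8547/1.8720 = 99.1%.

99.1%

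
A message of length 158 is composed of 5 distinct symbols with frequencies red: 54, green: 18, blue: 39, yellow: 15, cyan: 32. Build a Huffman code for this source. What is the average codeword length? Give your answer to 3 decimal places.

Probabilities are the counts divided by 158.
Repeatedly combine the two least-probable nodes; the expected code length is the sum of the merged weights.
merge 15/158 + 9/79 → 33/158
merge 16/79 + 33/158 → 65/158
merge 39/158 + 27/79 → 93/158
merge 65/158 + 93/158 → 1
L = 33/158 + 65/158 + 93/158 + 1 = 349/158 ≈ 2.209 bits/symbol.

2.209 bits/symbol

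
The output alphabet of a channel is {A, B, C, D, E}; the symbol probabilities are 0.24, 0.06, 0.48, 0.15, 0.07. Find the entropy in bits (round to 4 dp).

1.9250 bits

H = −Σ pᵢ log₂ pᵢ.
−0.24·log₂(0.24) = 0.4941
−0.06·log₂(0.06) = 0.2435
−0.48·log₂(0.48) = 0.5083
−0.15·log₂(0.15) = 0.4105
−0.07·log₂(0.07) = 0.2686
Sum ≈ 1.9250 → 1.9250 bits.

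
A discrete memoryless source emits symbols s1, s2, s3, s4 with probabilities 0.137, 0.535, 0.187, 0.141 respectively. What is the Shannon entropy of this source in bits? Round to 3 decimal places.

1.726 bits

H = −Σ pᵢ log₂ pᵢ.
−0.137·log₂(0.137) = 0.3929
−0.535·log₂(0.535) = 0.4828
−0.187·log₂(0.187) = 0.4523
−0.141·log₂(0.141) = 0.3985
Sum ≈ 1.7265 → 1.726 bits.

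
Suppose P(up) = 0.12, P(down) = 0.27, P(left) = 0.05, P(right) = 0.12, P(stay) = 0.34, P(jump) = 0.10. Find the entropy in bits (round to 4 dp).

H = −Σ pᵢ log₂ pᵢ.
−0.12·log₂(0.12) = 0.3671
−0.27·log₂(0.27) = 0.5100
−0.05·log₂(0.05) = 0.2161
−0.12·log₂(0.12) = 0.3671
−0.34·log₂(0.34) = 0.5292
−0.10·log₂(0.10) = 0.3322
Sum ≈ 2.3216 → 2.3216 bits.

2.3216 bits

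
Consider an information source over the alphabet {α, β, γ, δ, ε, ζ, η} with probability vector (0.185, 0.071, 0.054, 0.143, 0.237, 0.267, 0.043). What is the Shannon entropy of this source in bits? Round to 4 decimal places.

2.5461 bits

H = −Σ pᵢ log₂ pᵢ.
−0.185·log₂(0.185) = 0.4504
−0.071·log₂(0.071) = 0.2709
−0.054·log₂(0.054) = 0.2274
−0.143·log₂(0.143) = 0.4012
−0.237·log₂(0.237) = 0.4923
−0.267·log₂(0.267) = 0.5087
−0.043·log₂(0.043) = 0.1952
Sum ≈ 2.5461 → 2.5461 bits.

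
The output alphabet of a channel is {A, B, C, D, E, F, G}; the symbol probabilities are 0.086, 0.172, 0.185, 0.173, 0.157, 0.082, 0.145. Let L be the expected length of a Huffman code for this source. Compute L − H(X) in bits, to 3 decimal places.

Entropy H = −Σ p log₂ p ≈ 2.7487 bits.
Huffman merges: 41/500+43/500→21/125; 29/200+157/1000→151/500; 21/125+43/250→17/50; 173/1000+37/200→179/500; 151/500+17/50→321/500; 179/500+321/500→1. L = 281/100 ≈ 2.8100.
L − H = 2.8100 − 2.7487 = 0.061 bits.

0.061 bits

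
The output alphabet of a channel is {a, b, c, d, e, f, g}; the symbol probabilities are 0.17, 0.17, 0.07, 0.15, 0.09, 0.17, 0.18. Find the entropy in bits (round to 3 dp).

H = −Σ pᵢ log₂ pᵢ.
−0.17·log₂(0.17) = 0.4346
−0.17·log₂(0.17) = 0.4346
−0.07·log₂(0.07) = 0.2686
−0.15·log₂(0.15) = 0.4105
−0.09·log₂(0.09) = 0.3127
−0.17·log₂(0.17) = 0.4346
−0.18·log₂(0.18) = 0.4453
Sum ≈ 2.7408 → 2.741 bits.

2.741 bits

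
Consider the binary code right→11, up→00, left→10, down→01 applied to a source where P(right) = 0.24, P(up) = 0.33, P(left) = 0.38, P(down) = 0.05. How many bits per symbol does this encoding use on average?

2 bits/symbol

L̄ = Σ pᵢ·ℓᵢ = 0.24·2 + 0.33·2 + 0.38·2 + 0.05·2 = 2 bits/symbol.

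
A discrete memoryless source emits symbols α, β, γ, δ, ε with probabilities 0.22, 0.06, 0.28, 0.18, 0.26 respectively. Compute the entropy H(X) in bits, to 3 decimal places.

2.189 bits

H = −Σ pᵢ log₂ pᵢ.
−0.22·log₂(0.22) = 0.4806
−0.06·log₂(0.06) = 0.2435
−0.28·log₂(0.28) = 0.5142
−0.18·log₂(0.18) = 0.4453
−0.26·log₂(0.26) = 0.5053
Sum ≈ 2.1889 → 2.189 bits.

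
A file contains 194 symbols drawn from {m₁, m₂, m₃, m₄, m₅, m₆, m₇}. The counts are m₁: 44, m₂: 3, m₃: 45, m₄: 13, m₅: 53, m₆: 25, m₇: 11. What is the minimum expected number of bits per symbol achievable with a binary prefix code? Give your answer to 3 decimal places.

Probabilities are the counts divided by 194.
Repeatedly combine the two least-probable nodes; the expected code length is the sum of the merged weights.
merge 3/194 + 11/194 → 7/97
merge 13/194 + 7/97 → 27/194
merge 25/194 + 27/194 → 26/97
merge 22/97 + 45/194 → 89/194
merge 26/97 + 53/194 → 105/194
merge 89/194 + 105/194 → 1
L = 7/97 + 27/194 + 26/97 + 89/194 + 105/194 + 1 = 481/194 ≈ 2.479 bits/symbol.

2.479 bits/symbol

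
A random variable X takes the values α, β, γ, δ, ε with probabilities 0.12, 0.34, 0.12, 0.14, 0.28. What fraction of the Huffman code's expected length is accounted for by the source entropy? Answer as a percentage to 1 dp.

97.1%

Entropy H = −Σ p log₂ p ≈ 2.1746 bits.
Huffman merges: 3/25+3/25→6/25; 7/50+6/25→19/50; 7/25+17/50→31/50; 19/50+31/50→1. L = 56/25 ≈ 2.2400.
Efficiency = H/L = 2.1746/2.2400 = 97.1%.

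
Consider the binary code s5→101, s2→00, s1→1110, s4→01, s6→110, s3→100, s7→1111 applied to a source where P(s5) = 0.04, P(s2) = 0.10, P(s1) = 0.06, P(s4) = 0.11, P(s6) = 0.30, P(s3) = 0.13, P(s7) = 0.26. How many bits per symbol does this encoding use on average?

3.11 bits/symbol

L̄ = Σ pᵢ·ℓᵢ = 0.04·3 + 0.10·2 + 0.06·4 + 0.11·2 + 0.30·3 + 0.13·3 + 0.26·4 = 3.11 bits/symbol.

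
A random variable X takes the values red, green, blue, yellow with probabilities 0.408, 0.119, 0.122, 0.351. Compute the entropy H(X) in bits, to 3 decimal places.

1.794 bits

H = −Σ pᵢ log₂ pᵢ.
−0.408·log₂(0.408) = 0.5277
−0.119·log₂(0.119) = 0.3654
−0.122·log₂(0.122) = 0.3703
−0.351·log₂(0.351) = 0.5302
Sum ≈ 1.7936 → 1.794 bits.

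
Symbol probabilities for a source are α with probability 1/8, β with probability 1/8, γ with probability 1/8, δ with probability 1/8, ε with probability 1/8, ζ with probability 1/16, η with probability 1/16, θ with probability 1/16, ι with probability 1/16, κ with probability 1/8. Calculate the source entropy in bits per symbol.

3.25 bits

Each probability is a power of 1/2, so log₂(1/p) is an integer.
H = Σ p·log₂(1/p) = 1/8·3 + 1/8·3 + 1/8·3 + 1/8·3 + 1/8·3 + 1/16·4 + 1/16·4 + 1/16·4 + 1/16·4 + 1/8·3 = 3.25 bits.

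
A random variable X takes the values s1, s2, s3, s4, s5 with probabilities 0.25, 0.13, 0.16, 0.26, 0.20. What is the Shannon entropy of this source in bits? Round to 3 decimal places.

H = −Σ pᵢ log₂ pᵢ.
−0.25·log₂(0.25) = 0.5000
−0.13·log₂(0.13) = 0.3826
−0.16·log₂(0.16) = 0.4230
−0.26·log₂(0.26) = 0.5053
−0.20·log₂(0.20) = 0.4644
Sum ≈ 2.2753 → 2.275 bits.

2.275 bits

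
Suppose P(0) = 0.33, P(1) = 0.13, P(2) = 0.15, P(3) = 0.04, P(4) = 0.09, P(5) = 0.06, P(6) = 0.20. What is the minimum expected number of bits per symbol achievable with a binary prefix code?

Repeatedly combine the two least-probable nodes; the expected code length is the sum of the merged weights.
merge 1/25 + 3/50 → 1/10
merge 9/100 + 1/10 → 19/100
merge 13/100 + 3/20 → 7/25
merge 19/100 + 1/5 → 39/100
merge 7/25 + 33/100 → 61/100
merge 39/100 + 61/100 → 1
L = 1/10 + 19/100 + 7/25 + 39/100 + 61/100 + 1 = 257/100 = 2.57 bits/symbol.

2.57 bits/symbol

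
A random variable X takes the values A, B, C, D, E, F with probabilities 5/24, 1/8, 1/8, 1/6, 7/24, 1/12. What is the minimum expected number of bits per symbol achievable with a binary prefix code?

Repeatedly combine the two least-probable nodes; the expected code length is the sum of the merged weights.
merge 1/12 + 1/8 → 5/24
merge 1/8 + 1/6 → 7/24
merge 5/24 + 5/24 → 5/12
merge 7/24 + 7/24 → 7/12
merge 5/12 + 7/12 → 1
L = 5/24 + 7/24 + 5/12 + 7/12 + 1 = 5/2 = 2.5 bits/symbol.

2.5 bits/symbol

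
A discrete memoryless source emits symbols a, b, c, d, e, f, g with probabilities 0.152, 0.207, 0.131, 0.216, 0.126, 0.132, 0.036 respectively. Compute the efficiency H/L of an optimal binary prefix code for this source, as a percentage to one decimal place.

97.8%

Entropy H = −Σ p log₂ p ≈ 2.6800 bits.
Huffman merges: 9/250+63/500→81/500; 131/1000+33/250→263/1000; 19/125+81/500→157/500; 207/1000+27/125→423/1000; 263/1000+157/500→577/1000; 423/1000+577/1000→1. L = 2739/1000 ≈ 2.7390.
Efficiency = H/L = 2.6800/2.7390 = 97.8%.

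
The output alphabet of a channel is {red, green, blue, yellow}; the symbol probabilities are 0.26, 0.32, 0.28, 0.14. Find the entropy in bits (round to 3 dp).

H = −Σ pᵢ log₂ pᵢ.
−0.26·log₂(0.26) = 0.5053
−0.32·log₂(0.32) = 0.5260
−0.28·log₂(0.28) = 0.5142
−0.14·log₂(0.14) = 0.3971
Sum ≈ 1.9427 → 1.943 bits.

1.943 bits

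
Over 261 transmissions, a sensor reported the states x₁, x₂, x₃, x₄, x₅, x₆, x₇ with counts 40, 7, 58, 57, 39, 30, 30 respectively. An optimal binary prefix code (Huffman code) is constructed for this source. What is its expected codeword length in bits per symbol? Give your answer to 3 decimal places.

Probabilities are the counts divided by 261.
Repeatedly combine the two least-probable nodes; the expected code length is the sum of the merged weights.
merge 7/261 + 10/87 → 37/261
merge 10/87 + 37/261 → 67/261
merge 13/87 + 40/261 → 79/261
merge 19/87 + 2/9 → 115/261
merge 67/261 + 79/261 → 146/261
merge 115/261 + 146/261 → 1
L = 37/261 + 67/261 + 79/261 + 115/261 + 146/261 + 1 = 235/87 ≈ 2.701 bits/symbol.

2.701 bits/symbol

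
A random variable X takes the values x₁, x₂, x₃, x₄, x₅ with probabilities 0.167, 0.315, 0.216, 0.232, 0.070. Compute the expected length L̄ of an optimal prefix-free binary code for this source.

2.237 bits/symbol

Repeatedly combine the two least-probable nodes; the expected code length is the sum of the merged weights.
merge 7/100 + 167/1000 → 237/1000
merge 27/125 + 29/125 → 56/125
merge 237/1000 + 63/200 → 69/125
merge 56/125 + 69/125 → 1
L = 237/1000 + 56/125 + 69/125 + 1 = 2237/1000 = 2.237 bits/symbol.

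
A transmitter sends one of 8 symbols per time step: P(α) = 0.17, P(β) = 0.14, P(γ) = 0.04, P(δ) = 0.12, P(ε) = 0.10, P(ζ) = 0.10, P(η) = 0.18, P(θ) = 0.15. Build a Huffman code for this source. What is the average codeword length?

2.96 bits/symbol

Repeatedly combine the two least-probable nodes; the expected code length is the sum of the merged weights.
merge 1/25 + 1/10 → 7/50
merge 1/10 + 3/25 → 11/50
merge 7/50 + 7/50 → 7/25
merge 3/20 + 17/100 → 8/25
merge 9/50 + 11/50 → 2/5
merge 7/25 + 8/25 → 3/5
merge 2/5 + 3/5 → 1
L = 7/50 + 11/50 + 7/25 + 8/25 + 2/5 + 3/5 + 1 = 74/25 = 2.96 bits/symbol.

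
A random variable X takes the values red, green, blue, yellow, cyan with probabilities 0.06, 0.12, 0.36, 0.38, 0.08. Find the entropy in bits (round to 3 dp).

1.963 bits

H = −Σ pᵢ log₂ pᵢ.
−0.06·log₂(0.06) = 0.2435
−0.12·log₂(0.12) = 0.3671
−0.36·log₂(0.36) = 0.5306
−0.38·log₂(0.38) = 0.5305
−0.08·log₂(0.08) = 0.2915
Sum ≈ 1.9632 → 1.963 bits.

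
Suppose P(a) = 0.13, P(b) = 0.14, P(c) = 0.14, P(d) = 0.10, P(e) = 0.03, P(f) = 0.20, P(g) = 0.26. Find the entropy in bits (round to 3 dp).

2.630 bits

H = −Σ pᵢ log₂ pᵢ.
−0.13·log₂(0.13) = 0.3826
−0.14·log₂(0.14) = 0.3971
−0.14·log₂(0.14) = 0.3971
−0.10·log₂(0.10) = 0.3322
−0.03·log₂(0.03) = 0.1518
−0.20·log₂(0.20) = 0.4644
−0.26·log₂(0.26) = 0.5053
Sum ≈ 2.6305 → 2.630 bits.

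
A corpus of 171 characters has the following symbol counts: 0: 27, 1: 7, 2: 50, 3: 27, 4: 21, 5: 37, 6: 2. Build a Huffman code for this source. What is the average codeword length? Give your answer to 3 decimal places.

Probabilities are the counts divided by 171.
Repeatedly combine the two least-probable nodes; the expected code length is the sum of the merged weights.
merge 2/171 + 7/171 → 1/19
merge 1/19 + 7/57 → 10/57
merge 3/19 + 3/19 → 6/19
merge 10/57 + 37/171 → 67/171
merge 50/171 + 6/19 → 104/171
merge 67/171 + 104/171 → 1
L = 1/19 + 10/57 + 6/19 + 67/171 + 104/171 + 1 = 145/57 ≈ 2.544 bits/symbol.

2.544 bits/symbol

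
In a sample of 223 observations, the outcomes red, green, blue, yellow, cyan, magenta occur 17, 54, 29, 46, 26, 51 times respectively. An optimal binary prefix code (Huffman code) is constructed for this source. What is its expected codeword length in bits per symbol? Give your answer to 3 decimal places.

2.516 bits/symbol

Probabilities are the counts divided by 223.
Repeatedly combine the two least-probable nodes; the expected code length is the sum of the merged weights.
merge 17/223 + 26/223 → 43/223
merge 29/223 + 43/223 → 72/223
merge 46/223 + 51/223 → 97/223
merge 54/223 + 72/223 → 126/223
merge 97/223 + 126/223 → 1
L = 43/223 + 72/223 + 97/223 + 126/223 + 1 = 561/223 ≈ 2.516 bits/symbol.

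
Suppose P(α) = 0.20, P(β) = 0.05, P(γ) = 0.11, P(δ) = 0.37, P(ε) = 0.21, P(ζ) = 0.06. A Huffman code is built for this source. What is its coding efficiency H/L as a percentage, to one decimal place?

97.8%

Entropy H = −Σ p log₂ p ≈ 2.2779 bits.
Huffman merges: 1/20+3/50→11/100; 11/100+11/100→11/50; 1/5+21/100→41/100; 11/50+37/100→59/100; 41/100+59/100→1. L = 233/100 ≈ 2.3300.
Efficiency = H/L = 2.2779/2.3300 = 97.8%.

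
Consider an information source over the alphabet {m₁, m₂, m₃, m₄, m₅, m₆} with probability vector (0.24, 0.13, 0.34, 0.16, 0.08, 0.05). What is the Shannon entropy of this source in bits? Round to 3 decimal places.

H = −Σ pᵢ log₂ pᵢ.
−0.24·log₂(0.24) = 0.4941
−0.13·log₂(0.13) = 0.3826
−0.34·log₂(0.34) = 0.5292
−0.16·log₂(0.16) = 0.4230
−0.08·log₂(0.08) = 0.2915
−0.05·log₂(0.05) = 0.2161
Sum ≈ 2.3366 → 2.337 bits.

2.337 bits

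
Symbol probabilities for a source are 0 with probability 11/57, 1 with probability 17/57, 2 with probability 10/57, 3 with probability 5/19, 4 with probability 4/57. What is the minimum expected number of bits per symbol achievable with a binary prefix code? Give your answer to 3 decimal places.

2.246 bits/symbol

Repeatedly combine the two least-probable nodes; the expected code length is the sum of the merged weights.
merge 4/57 + 10/57 → 14/57
merge 11/57 + 14/57 → 25/57
merge 5/19 + 17/57 → 32/57
merge 25/57 + 32/57 → 1
L = 14/57 + 25/57 + 32/57 + 1 = 128/57 ≈ 2.246 bits/symbol.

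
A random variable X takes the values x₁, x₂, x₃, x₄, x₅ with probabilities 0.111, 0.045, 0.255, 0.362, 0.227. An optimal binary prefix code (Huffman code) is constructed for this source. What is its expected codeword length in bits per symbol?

2.156 bits/symbol

Repeatedly combine the two least-probable nodes; the expected code length is the sum of the merged weights.
merge 9/200 + 111/1000 → 39/250
merge 39/250 + 227/1000 → 383/1000
merge 51/200 + 181/500 → 617/1000
merge 383/1000 + 617/1000 → 1
L = 39/250 + 383/1000 + 617/1000 + 1 = 539/250 = 2.156 bits/symbol.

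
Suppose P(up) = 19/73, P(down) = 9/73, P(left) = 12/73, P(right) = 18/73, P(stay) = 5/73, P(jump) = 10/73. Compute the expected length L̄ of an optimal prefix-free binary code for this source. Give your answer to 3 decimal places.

2.493 bits/symbol

Repeatedly combine the two least-probable nodes; the expected code length is the sum of the merged weights.
merge 5/73 + 9/73 → 14/73
merge 10/73 + 12/73 → 22/73
merge 14/73 + 18/73 → 32/73
merge 19/73 + 22/73 → 41/73
merge 32/73 + 41/73 → 1
L = 14/73 + 22/73 + 32/73 + 41/73 + 1 = 182/73 ≈ 2.493 bits/symbol.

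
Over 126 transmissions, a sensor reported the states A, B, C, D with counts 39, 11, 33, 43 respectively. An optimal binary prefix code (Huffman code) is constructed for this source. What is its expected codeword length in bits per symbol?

Probabilities are the counts divided by 126.
Repeatedly combine the two least-probable nodes; the expected code length is the sum of the merged weights.
merge 11/126 + 11/42 → 22/63
merge 13/42 + 43/126 → 41/63
merge 22/63 + 41/63 → 1
L = 22/63 + 41/63 + 1 = 2 bits/symbol.

2 bits/symbol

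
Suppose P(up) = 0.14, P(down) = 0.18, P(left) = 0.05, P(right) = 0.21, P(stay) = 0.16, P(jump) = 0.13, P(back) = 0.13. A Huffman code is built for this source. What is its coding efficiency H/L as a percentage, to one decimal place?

Entropy H = −Σ p log₂ p ≈ 2.7196 bits.
Huffman merges: 1/20+13/100→9/50; 13/100+7/50→27/100; 4/25+9/50→17/50; 9/50+21/100→39/100; 27/100+17/50→61/100; 39/100+61/100→1. L = 279/100 ≈ 2.7900.
Efficiency = H/L = 2.7196/2.7900 = 97.5%.

97.5%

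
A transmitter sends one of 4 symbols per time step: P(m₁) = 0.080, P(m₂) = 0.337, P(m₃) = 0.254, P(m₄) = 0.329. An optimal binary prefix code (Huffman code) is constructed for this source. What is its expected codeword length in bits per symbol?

1.997 bits/symbol

Repeatedly combine the two least-probable nodes; the expected code length is the sum of the merged weights.
merge 2/25 + 127/500 → 167/500
merge 329/1000 + 167/500 → 663/1000
merge 337/1000 + 663/1000 → 1
L = 167/500 + 663/1000 + 1 = 1997/1000 = 1.997 bits/symbol.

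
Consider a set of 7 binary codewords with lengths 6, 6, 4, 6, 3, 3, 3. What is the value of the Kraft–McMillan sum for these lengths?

0.484375

With common denominator 2^6 = 64: Σ 2^(−ℓᵢ) = 1/64 + 1/64 + 4/64 + 1/64 + 8/64 + 8/64 + 8/64 = 31/64 = 0.484375.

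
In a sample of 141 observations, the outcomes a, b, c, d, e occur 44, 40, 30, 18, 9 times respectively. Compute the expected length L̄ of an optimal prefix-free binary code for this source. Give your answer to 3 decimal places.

2.191 bits/symbol

Probabilities are the counts divided by 141.
Repeatedly combine the two least-probable nodes; the expected code length is the sum of the merged weights.
merge 3/47 + 6/47 → 9/47
merge 9/47 + 10/47 → 19/47
merge 40/141 + 44/141 → 28/47
merge 19/47 + 28/47 → 1
L = 9/47 + 19/47 + 28/47 + 1 = 103/47 ≈ 2.191 bits/symbol.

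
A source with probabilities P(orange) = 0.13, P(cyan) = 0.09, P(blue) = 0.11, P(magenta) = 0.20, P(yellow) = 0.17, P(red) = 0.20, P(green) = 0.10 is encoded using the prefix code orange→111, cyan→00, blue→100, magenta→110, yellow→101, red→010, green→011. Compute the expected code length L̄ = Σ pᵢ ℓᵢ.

L̄ = Σ pᵢ·ℓᵢ = 0.13·3 + 0.09·2 + 0.11·3 + 0.20·3 + 0.17·3 + 0.20·3 + 0.10·3 = 2.91 bits/symbol.

2.91 bits/symbol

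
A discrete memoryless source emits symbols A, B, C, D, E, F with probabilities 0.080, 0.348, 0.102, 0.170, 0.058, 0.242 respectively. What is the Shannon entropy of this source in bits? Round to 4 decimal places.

2.3256 bits

H = −Σ pᵢ log₂ pᵢ.
−0.080·log₂(0.080) = 0.2915
−0.348·log₂(0.348) = 0.5299
−0.102·log₂(0.102) = 0.3359
−0.170·log₂(0.170) = 0.4346
−0.058·log₂(0.058) = 0.2383
−0.242·log₂(0.242) = 0.4954
Sum ≈ 2.3256 → 2.3256 bits.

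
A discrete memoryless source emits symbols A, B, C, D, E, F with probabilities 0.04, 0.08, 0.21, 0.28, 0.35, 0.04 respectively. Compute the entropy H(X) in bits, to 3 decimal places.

H = −Σ pᵢ log₂ pᵢ.
−0.04·log₂(0.04) = 0.1858
−0.08·log₂(0.08) = 0.2915
−0.21·log₂(0.21) = 0.4728
−0.28·log₂(0.28) = 0.5142
−0.35·log₂(0.35) = 0.5301
−0.04·log₂(0.04) = 0.1858
Sum ≈ 2.1802 → 2.180 bits.

2.180 bits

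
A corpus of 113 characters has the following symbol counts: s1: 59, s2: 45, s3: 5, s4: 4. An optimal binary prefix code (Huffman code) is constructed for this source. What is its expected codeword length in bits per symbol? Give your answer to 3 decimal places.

1.558 bits/symbol

Probabilities are the counts divided by 113.
Repeatedly combine the two least-probable nodes; the expected code length is the sum of the merged weights.
merge 4/113 + 5/113 → 9/113
merge 9/113 + 45/113 → 54/113
merge 54/113 + 59/113 → 1
L = 9/113 + 54/113 + 1 = 176/113 ≈ 1.558 bits/symbol.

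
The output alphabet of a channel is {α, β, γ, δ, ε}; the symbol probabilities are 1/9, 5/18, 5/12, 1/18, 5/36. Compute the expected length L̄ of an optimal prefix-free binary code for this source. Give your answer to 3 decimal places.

2.056 bits/symbol

Repeatedly combine the two least-probable nodes; the expected code length is the sum of the merged weights.
merge 1/18 + 1/9 → 1/6
merge 5/36 + 1/6 → 11/36
merge 5/18 + 11/36 → 7/12
merge 5/12 + 7/12 → 1
L = 1/6 + 11/36 + 7/12 + 1 = 37/18 ≈ 2.056 bits/symbol.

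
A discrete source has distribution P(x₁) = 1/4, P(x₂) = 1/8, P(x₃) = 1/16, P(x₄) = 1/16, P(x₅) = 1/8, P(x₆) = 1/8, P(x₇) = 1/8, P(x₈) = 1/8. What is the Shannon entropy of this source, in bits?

2.875 bits

Each probability is a power of 1/2, so log₂(1/p) is an integer.
H = Σ p·log₂(1/p) = 1/4·2 + 1/8·3 + 1/16·4 + 1/16·4 + 1/8·3 + 1/8·3 + 1/8·3 + 1/8·3 = 2.875 bits.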